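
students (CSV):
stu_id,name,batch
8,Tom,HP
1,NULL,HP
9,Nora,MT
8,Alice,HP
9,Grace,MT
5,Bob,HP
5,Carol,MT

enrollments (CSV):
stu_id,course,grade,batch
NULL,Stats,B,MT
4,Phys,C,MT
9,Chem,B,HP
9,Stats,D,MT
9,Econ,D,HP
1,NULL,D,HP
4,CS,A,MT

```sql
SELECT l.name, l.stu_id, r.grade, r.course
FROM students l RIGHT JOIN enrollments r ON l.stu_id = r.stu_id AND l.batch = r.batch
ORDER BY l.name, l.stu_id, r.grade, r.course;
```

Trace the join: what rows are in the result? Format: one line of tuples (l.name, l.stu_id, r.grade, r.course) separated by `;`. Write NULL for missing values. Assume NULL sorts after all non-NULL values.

(Grace, 9, D, Stats); (Nora, 9, D, Stats); (NULL, 1, D, NULL); (NULL, NULL, A, CS); (NULL, NULL, B, Chem); (NULL, NULL, B, Stats); (NULL, NULL, C, Phys); (NULL, NULL, D, Econ)

RIGHT JOIN keeps every row from `enrollments`; unmatched rows get NULL for `students`'s columns.
Matching on l.stu_id = r.stu_id AND l.batch = r.batch. A NULL in a compared column never satisfies the condition.
- l row (stu_id=8, batch=HP): no match.
- l row (stu_id=1, batch=HP): matches 1 r row(s) → 1 output row(s).
- l row (stu_id=9, batch=MT): matches 1 r row(s) → 1 output row(s).
- l row (stu_id=8, batch=HP): no match.
- l row (stu_id=9, batch=MT): matches 1 r row(s) → 1 output row(s).
- l row (stu_id=5, batch=HP): no match.
- l row (stu_id=5, batch=MT): no match.
- 5 row(s) from r found no l partner → padded with NULL.
After projecting and ordering:
l.name | l.stu_id | r.grade | r.course
Grace | 9 | D | Stats
Nora | 9 | D | Stats
NULL | 1 | D | NULL
NULL | NULL | A | CS
NULL | NULL | B | Chem
NULL | NULL | B | Stats
NULL | NULL | C | Phys
NULL | NULL | D | Econ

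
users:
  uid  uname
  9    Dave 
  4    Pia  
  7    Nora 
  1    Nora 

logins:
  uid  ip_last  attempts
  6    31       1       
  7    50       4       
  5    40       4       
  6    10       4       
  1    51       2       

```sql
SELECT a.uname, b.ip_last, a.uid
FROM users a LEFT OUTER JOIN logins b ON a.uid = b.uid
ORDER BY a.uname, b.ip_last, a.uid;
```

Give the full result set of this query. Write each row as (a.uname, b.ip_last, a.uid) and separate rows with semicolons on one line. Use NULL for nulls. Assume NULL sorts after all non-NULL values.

(Dave, NULL, 9); (Nora, 50, 7); (Nora, 51, 1); (Pia, NULL, 4)

LEFT JOIN keeps every row from `users`; unmatched rows get NULL for `logins`'s columns.
Matching on a.uid = b.uid.
- a[0] uid=9 → no match; kept with NULLs on the b side.
- a[1] uid=4 → no match; kept with NULLs on the b side.
- a[2] uid=7 → 1 match(es) in b → 1 row(s).
- a[3] uid=1 → 1 match(es) in b → 1 row(s).
After projecting and ordering:
a.uname | b.ip_last | a.uid
Dave | NULL | 9
Nora | 50 | 7
Nora | 51 | 1
Pia | NULL | 4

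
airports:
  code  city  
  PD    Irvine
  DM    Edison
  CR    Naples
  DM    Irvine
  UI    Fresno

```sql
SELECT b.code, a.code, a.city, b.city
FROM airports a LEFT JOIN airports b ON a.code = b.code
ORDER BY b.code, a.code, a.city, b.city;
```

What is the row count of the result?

7

LEFT JOIN keeps every row from `airports a`; unmatched rows get NULL for `airports b`'s columns.
Matching on a.code = b.code.
Matched pairs: 7; unmatched a rows kept: 0.
Total: 7 rows.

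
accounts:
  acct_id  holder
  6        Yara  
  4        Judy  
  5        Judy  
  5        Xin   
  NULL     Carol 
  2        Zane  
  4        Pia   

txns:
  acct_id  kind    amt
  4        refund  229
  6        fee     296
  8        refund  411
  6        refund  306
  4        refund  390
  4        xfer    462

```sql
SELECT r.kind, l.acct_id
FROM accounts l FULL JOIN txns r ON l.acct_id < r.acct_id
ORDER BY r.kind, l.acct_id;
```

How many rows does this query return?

FULL OUTER JOIN keeps every row from both sides; unmatched rows get NULL for the other side's columns.
Matching on l.acct_id < r.acct_id. A NULL in a compared column never satisfies the condition.
Matched pairs: 19; unmatched l rows kept: 1; unmatched r rows kept: 0.
Total: 19 matched + 1 padded = 20 rows.

20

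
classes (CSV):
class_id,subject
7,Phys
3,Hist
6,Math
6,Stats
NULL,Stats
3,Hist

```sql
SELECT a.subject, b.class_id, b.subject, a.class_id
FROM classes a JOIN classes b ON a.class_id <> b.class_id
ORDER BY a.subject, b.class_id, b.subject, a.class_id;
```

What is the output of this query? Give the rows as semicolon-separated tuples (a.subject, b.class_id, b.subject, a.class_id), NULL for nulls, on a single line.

(Hist, 6, Math, 3); (Hist, 6, Math, 3); (Hist, 6, Stats, 3); (Hist, 6, Stats, 3); (Hist, 7, Phys, 3); (Hist, 7, Phys, 3); (Math, 3, Hist, 6); (Math, 3, Hist, 6); (Math, 7, Phys, 6); (Phys, 3, Hist, 7); (Phys, 3, Hist, 7); (Phys, 6, Math, 7); (Phys, 6, Stats, 7); (Stats, 3, Hist, 6); (Stats, 3, Hist, 6); (Stats, 7, Phys, 6)

INNER JOIN keeps only pairs where the ON condition holds.
Matching on a.class_id <> b.class_id. A NULL in a compared column never satisfies the condition.
- class_id=7: 4 matching b row(s), so 4 row(s) emitted.
- class_id=3: 3 matching b row(s), so 3 row(s) emitted.
- class_id=6: 3 matching b row(s), so 3 row(s) emitted.
- class_id=6: 3 matching b row(s), so 3 row(s) emitted.
- class_id=NULL: no matching b row, dropped.
- class_id=3: 3 matching b row(s), so 3 row(s) emitted.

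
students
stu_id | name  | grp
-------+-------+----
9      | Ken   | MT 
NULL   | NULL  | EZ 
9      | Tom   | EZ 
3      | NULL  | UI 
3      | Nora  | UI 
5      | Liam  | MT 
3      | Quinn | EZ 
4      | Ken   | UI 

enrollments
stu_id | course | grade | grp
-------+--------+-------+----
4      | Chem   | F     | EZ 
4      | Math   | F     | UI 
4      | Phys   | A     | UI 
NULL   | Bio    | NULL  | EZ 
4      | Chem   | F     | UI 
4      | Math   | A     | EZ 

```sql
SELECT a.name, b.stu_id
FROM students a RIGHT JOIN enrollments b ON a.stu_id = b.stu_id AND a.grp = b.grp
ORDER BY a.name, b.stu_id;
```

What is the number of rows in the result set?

RIGHT JOIN keeps every row from `enrollments`; unmatched rows get NULL for `students`'s columns.
Matching on a.stu_id = b.stu_id AND a.grp = b.grp. A NULL in a compared column never satisfies the condition.
- a row (stu_id=9, grp=MT): no match.
- a row (stu_id=NULL, grp=EZ): no match.
- a row (stu_id=9, grp=EZ): no match.
- a row (stu_id=3, grp=UI): no match.
- a row (stu_id=3, grp=UI): no match.
- a row (stu_id=5, grp=MT): no match.
- a row (stu_id=3, grp=EZ): no match.
- a row (stu_id=4, grp=UI): matches 3 b row(s) → 3 output row(s).
- plus 3 unmatched b row(s), each kept with NULL a columns.
Total: 3 matched + 3 padded = 6 rows.

6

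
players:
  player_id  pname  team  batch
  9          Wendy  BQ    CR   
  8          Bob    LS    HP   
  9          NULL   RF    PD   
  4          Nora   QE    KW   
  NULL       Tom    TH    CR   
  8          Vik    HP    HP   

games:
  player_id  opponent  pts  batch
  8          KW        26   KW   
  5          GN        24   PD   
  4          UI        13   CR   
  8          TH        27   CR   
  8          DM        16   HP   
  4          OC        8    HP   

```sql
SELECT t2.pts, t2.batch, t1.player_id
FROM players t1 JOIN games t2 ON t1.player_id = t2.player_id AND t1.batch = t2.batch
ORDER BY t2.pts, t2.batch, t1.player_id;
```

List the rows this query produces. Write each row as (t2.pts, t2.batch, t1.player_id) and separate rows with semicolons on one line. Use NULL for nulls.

INNER JOIN keeps only pairs where the ON condition holds.
Matching on t1.player_id = t2.player_id AND t1.batch = t2.batch. A NULL in a compared column never satisfies the condition.
Matched pairs: 2.

(16, HP, 8); (16, HP, 8)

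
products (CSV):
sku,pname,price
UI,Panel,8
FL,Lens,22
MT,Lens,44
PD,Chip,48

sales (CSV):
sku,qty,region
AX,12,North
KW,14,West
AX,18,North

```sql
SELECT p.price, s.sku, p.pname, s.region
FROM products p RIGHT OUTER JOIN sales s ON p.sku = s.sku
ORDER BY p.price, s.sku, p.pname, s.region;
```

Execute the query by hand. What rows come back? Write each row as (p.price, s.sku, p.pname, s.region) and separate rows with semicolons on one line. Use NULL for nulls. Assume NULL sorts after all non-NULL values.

(NULL, AX, NULL, North); (NULL, AX, NULL, North); (NULL, KW, NULL, West)

RIGHT JOIN keeps every row from `sales`; unmatched rows get NULL for `products`'s columns.
Matching on p.sku = s.sku.
- sku=UI: no matching s row.
- sku=FL: no matching s row.
- sku=MT: no matching s row.
- sku=PD: no matching s row.
- 3 row(s) from s found no p partner → padded with NULL.
After projecting and ordering:
p.price | s.sku | p.pname | s.region
NULL | AX | NULL | North
NULL | AX | NULL | North
NULL | KW | NULL | West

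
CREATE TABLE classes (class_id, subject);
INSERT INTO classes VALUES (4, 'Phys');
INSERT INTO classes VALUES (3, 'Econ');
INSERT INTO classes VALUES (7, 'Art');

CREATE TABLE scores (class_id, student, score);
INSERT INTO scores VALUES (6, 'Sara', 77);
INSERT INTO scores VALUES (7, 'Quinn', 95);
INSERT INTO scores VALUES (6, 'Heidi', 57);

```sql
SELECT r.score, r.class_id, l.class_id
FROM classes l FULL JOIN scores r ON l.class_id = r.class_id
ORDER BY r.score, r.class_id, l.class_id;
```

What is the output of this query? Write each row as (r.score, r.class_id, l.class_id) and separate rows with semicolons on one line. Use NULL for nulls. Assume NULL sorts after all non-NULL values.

(57, 6, NULL); (77, 6, NULL); (95, 7, 7); (NULL, NULL, 3); (NULL, NULL, 4)

FULL OUTER JOIN keeps every row from both sides; unmatched rows get NULL for the other side's columns.
Matching on l.class_id = r.class_id.
- l (class_id=4) has no partner → padded with NULL.
- l (class_id=3) has no partner → padded with NULL.
- l (class_id=7) pairs with 1 row(s) of r.
- 2 row(s) from r found no l partner → padded with NULL.
After projecting and ordering:
r.score | r.class_id | l.class_id
57 | 6 | NULL
77 | 6 | NULL
95 | 7 | 7
NULL | NULL | 3
NULL | NULL | 4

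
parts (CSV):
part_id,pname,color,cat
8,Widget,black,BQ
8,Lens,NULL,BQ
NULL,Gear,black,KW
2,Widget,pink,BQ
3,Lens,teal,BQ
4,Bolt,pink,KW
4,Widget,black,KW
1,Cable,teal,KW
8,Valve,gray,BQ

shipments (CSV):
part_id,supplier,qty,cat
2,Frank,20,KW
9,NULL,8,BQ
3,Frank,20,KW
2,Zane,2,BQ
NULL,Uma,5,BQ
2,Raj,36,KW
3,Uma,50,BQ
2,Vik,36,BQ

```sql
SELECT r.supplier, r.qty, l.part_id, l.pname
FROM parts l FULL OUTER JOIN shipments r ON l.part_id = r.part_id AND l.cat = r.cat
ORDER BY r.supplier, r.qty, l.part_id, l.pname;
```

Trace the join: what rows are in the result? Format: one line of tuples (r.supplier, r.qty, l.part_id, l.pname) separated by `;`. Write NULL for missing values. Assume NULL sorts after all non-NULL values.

FULL OUTER JOIN keeps every row from both sides; unmatched rows get NULL for the other side's columns.
Matching on l.part_id = r.part_id AND l.cat = r.cat. A NULL in a compared column never satisfies the condition.
Matched pairs: 3; unmatched l rows kept: 7; unmatched r rows kept: 5.

(Frank, 20, NULL, NULL); (Frank, 20, NULL, NULL); (Raj, 36, NULL, NULL); (Uma, 5, NULL, NULL); (Uma, 50, 3, Lens); (Vik, 36, 2, Widget); (Zane, 2, 2, Widget); (NULL, 8, NULL, NULL); (NULL, NULL, 1, Cable); (NULL, NULL, 4, Bolt); (NULL, NULL, 4, Widget); (NULL, NULL, 8, Lens); (NULL, NULL, 8, Valve); (NULL, NULL, 8, Widget); (NULL, NULL, NULL, Gear)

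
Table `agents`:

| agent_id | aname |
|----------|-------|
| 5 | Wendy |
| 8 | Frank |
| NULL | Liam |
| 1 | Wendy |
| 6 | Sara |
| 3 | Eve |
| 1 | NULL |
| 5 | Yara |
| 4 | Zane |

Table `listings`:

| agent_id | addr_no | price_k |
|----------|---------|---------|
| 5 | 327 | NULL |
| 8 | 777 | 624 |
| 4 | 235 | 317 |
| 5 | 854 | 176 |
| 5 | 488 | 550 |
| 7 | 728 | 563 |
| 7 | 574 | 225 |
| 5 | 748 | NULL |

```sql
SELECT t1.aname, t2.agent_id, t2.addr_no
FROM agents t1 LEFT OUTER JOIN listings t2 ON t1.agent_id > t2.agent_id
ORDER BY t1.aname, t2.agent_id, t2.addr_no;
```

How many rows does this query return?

19

LEFT JOIN keeps every row from `agents`; unmatched rows get NULL for `listings`'s columns.
Matching on t1.agent_id > t2.agent_id. A NULL in a compared column never satisfies the condition.
Matched pairs: 14; unmatched t1 rows kept: 5.
Total: 14 matched + 5 padded = 19 rows.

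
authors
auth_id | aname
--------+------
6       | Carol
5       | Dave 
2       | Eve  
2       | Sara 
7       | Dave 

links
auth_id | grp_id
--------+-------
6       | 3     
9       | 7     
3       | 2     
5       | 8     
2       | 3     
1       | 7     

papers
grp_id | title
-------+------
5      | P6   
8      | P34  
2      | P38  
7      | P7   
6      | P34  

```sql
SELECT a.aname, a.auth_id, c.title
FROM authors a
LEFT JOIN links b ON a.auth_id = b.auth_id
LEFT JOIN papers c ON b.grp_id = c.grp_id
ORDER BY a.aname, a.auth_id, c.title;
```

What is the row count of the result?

5

Evaluate left to right. First `authors a LEFT JOIN links b` on auth_id: 5 row(s).
Then LEFT JOIN `papers c` on grp_id: each of those 5 rows is kept; rows whose b.grp_id has no match in c get NULL for c's columns.
Result: 5 row(s).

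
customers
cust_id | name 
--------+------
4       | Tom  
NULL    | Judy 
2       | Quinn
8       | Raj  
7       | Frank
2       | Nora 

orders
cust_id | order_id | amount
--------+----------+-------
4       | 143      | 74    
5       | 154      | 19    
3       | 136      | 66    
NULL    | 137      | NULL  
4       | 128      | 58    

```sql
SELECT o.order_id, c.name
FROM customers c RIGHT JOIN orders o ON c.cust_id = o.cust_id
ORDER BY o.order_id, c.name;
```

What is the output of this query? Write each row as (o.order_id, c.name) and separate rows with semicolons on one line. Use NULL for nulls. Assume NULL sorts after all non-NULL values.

(128, Tom); (136, NULL); (137, NULL); (143, Tom); (154, NULL)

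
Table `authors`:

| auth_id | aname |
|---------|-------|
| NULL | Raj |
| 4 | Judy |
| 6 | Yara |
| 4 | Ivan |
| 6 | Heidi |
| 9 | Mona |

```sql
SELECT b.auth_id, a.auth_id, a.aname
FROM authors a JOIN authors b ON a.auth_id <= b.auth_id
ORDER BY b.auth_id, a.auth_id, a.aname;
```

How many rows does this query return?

17

INNER JOIN keeps only pairs where the ON condition holds.
Matching on a.auth_id <= b.auth_id. A NULL in a compared column never satisfies the condition.
- auth_id=NULL: no matching b row, dropped.
- auth_id=4: 5 matching b row(s), so 5 row(s) emitted.
- auth_id=6: 3 matching b row(s), so 3 row(s) emitted.
- auth_id=4: 5 matching b row(s), so 5 row(s) emitted.
- auth_id=6: 3 matching b row(s), so 3 row(s) emitted.
- auth_id=9: 1 matching b row(s), so 1 row(s) emitted.
Total: 17 rows.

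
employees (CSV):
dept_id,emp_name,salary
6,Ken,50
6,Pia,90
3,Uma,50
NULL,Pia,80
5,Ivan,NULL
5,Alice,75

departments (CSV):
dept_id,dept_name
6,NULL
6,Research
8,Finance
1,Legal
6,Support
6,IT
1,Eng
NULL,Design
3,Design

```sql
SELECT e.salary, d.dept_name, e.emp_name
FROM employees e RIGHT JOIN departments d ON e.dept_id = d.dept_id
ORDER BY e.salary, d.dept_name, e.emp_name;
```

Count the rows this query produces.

RIGHT JOIN keeps every row from `departments`; unmatched rows get NULL for `employees`'s columns.
Matching on e.dept_id = d.dept_id. A NULL in a compared column never satisfies the condition.
- e row (dept_id=6): matches 4 d row(s) → 4 output row(s).
- e row (dept_id=6): matches 4 d row(s) → 4 output row(s).
- e row (dept_id=3): matches 1 d row(s) → 1 output row(s).
- e row (dept_id=NULL): no match.
- e row (dept_id=5): no match.
- e row (dept_id=5): no match.
- plus 4 unmatched d row(s), each kept with NULL e columns.
Total: 9 matched + 4 padded = 13 rows.

13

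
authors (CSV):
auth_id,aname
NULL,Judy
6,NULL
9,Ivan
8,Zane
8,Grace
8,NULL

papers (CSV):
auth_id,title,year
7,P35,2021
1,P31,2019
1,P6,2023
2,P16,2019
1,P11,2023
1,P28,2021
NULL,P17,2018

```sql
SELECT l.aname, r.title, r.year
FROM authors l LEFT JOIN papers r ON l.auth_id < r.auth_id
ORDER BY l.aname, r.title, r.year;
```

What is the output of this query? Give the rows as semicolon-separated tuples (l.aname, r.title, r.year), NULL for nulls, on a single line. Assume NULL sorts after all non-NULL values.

(Grace, NULL, NULL); (Ivan, NULL, NULL); (Judy, NULL, NULL); (Zane, NULL, NULL); (NULL, P35, 2021); (NULL, NULL, NULL)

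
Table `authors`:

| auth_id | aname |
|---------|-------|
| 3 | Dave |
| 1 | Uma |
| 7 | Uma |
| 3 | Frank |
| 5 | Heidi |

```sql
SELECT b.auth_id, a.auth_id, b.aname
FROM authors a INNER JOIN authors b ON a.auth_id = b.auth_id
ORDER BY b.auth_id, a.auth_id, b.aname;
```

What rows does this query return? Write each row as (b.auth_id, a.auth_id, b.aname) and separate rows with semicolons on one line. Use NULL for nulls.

(1, 1, Uma); (3, 3, Dave); (3, 3, Dave); (3, 3, Frank); (3, 3, Frank); (5, 5, Heidi); (7, 7, Uma)

INNER JOIN keeps only pairs where the ON condition holds.
Matching on a.auth_id = b.auth_id.
Matched pairs: 7.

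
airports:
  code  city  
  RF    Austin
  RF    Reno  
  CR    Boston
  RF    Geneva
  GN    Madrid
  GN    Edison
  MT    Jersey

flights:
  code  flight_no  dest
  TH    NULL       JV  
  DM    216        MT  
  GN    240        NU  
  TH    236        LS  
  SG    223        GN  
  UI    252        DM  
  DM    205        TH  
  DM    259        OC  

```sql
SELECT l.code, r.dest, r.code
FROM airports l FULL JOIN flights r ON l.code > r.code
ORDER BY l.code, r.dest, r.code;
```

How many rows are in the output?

27

FULL OUTER JOIN keeps every row from both sides; unmatched rows get NULL for the other side's columns.
Matching on l.code > r.code.
- l row (code=RF): matches 4 r row(s) → 4 output row(s).
- l row (code=RF): matches 4 r row(s) → 4 output row(s).
- l row (code=CR): no match → kept, r columns NULL.
- l row (code=RF): matches 4 r row(s) → 4 output row(s).
- l row (code=GN): matches 3 r row(s) → 3 output row(s).
- l row (code=GN): matches 3 r row(s) → 3 output row(s).
- l row (code=MT): matches 4 r row(s) → 4 output row(s).
- 4 r row(s) had no l match → kept, l columns NULL.
Total: 22 matched + 5 padded = 27 rows.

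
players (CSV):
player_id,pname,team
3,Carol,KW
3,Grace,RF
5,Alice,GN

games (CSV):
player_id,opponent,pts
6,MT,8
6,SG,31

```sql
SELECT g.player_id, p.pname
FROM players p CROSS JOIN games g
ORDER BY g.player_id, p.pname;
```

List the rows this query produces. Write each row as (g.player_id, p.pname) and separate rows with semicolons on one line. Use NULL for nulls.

CROSS JOIN pairs every row of `players` with every row of `games`: 3 × 2 = 6 rows.
After projecting and ordering:
g.player_id | p.pname
6 | Alice
6 | Alice
6 | Carol
6 | Carol
6 | Grace
6 | Grace

(6, Alice); (6, Alice); (6, Carol); (6, Carol); (6, Grace); (6, Grace)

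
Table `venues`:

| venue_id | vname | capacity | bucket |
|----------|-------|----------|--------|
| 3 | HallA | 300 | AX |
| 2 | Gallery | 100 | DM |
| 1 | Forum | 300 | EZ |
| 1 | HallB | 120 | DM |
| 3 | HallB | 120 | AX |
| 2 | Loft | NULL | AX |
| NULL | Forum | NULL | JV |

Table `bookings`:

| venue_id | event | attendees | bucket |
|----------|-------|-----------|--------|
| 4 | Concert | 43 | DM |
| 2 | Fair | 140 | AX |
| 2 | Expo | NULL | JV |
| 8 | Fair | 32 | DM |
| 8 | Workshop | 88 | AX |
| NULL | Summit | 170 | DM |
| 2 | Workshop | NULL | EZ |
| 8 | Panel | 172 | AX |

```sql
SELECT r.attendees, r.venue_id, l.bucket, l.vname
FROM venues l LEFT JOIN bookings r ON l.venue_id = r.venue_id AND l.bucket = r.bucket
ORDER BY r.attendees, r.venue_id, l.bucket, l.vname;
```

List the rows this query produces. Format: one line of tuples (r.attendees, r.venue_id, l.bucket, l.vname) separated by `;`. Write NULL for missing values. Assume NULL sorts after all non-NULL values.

(140, 2, AX, Loft); (NULL, NULL, AX, HallA); (NULL, NULL, AX, HallB); (NULL, NULL, DM, Gallery); (NULL, NULL, DM, HallB); (NULL, NULL, EZ, Forum); (NULL, NULL, JV, Forum)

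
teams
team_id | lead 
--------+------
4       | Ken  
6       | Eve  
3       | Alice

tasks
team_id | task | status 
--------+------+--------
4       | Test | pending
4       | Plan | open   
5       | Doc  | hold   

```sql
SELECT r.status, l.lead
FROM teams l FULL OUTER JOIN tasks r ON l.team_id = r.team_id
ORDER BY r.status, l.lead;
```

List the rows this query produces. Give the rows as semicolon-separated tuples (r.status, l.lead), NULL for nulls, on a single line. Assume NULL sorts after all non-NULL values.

(hold, NULL); (open, Ken); (pending, Ken); (NULL, Alice); (NULL, Eve)

FULL OUTER JOIN keeps every row from both sides; unmatched rows get NULL for the other side's columns.
Matching on l.team_id = r.team_id.
Matched pairs: 2; unmatched l rows kept: 2; unmatched r rows kept: 1.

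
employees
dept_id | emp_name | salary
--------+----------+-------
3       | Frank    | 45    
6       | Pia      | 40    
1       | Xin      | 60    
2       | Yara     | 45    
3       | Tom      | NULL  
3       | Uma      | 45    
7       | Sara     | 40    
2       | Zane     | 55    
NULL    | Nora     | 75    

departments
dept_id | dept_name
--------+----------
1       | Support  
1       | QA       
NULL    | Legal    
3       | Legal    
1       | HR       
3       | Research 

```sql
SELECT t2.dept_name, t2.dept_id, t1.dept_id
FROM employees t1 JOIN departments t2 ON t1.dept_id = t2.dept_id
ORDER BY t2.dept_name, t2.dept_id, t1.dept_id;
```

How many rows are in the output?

9

INNER JOIN keeps only pairs where the ON condition holds.
Matching on t1.dept_id = t2.dept_id. A NULL in a compared column never satisfies the condition.
- t1 (dept_id=3) pairs with 2 row(s) of t2.
- t1 (dept_id=6) has no partner → excluded.
- t1 (dept_id=1) pairs with 3 row(s) of t2.
- t1 (dept_id=2) has no partner → excluded.
- t1 (dept_id=3) pairs with 2 row(s) of t2.
- t1 (dept_id=3) pairs with 2 row(s) of t2.
- t1 (dept_id=7) has no partner → excluded.
- t1 (dept_id=2) has no partner → excluded.
- t1 (dept_id=NULL) has no partner → excluded.
Total: 9 rows.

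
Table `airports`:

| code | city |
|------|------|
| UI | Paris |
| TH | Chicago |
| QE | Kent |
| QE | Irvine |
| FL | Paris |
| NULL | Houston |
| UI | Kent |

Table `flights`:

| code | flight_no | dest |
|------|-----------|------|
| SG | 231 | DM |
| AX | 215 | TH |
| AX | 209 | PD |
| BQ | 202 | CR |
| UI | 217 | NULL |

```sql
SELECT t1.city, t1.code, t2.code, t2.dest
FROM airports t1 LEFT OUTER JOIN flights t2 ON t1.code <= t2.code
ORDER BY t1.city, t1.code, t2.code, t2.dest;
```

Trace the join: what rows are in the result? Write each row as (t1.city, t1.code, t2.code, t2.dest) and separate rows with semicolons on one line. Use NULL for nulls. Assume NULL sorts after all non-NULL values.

(Chicago, TH, UI, NULL); (Houston, NULL, NULL, NULL); (Irvine, QE, SG, DM); (Irvine, QE, UI, NULL); (Kent, QE, SG, DM); (Kent, QE, UI, NULL); (Kent, UI, UI, NULL); (Paris, FL, SG, DM); (Paris, FL, UI, NULL); (Paris, UI, UI, NULL)

LEFT JOIN keeps every row from `airports`; unmatched rows get NULL for `flights`'s columns.
Matching on t1.code <= t2.code. A NULL in a compared column never satisfies the condition.
- t1 row (code=UI): matches 1 t2 row(s) → 1 output row(s).
- t1 row (code=TH): matches 1 t2 row(s) → 1 output row(s).
- t1 row (code=QE): matches 2 t2 row(s) → 2 output row(s).
- t1 row (code=QE): matches 2 t2 row(s) → 2 output row(s).
- t1 row (code=FL): matches 2 t2 row(s) → 2 output row(s).
- t1 row (code=NULL): no match → kept, t2 columns NULL.
- t1 row (code=UI): matches 1 t2 row(s) → 1 output row(s).
After projecting and ordering:
t1.city | t1.code | t2.code | t2.dest
Chicago | TH | UI | NULL
Houston | NULL | NULL | NULL
Irvine | QE | SG | DM
Irvine | QE | UI | NULL
Kent | QE | SG | DM
Kent | QE | UI | NULL
Kent | UI | UI | NULL
Paris | FL | SG | DM
Paris | FL | UI | NULL
Paris | UI | UI | NULL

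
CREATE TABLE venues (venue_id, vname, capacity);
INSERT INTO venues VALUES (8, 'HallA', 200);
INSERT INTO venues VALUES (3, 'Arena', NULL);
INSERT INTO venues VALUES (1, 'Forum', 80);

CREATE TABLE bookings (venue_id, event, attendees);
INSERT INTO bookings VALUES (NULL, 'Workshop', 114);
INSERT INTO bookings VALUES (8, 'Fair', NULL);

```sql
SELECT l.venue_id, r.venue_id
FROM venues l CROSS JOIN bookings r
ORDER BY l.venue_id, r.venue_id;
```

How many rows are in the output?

6

CROSS JOIN pairs every row of `venues` with every row of `bookings`: 3 × 2 = 6 rows.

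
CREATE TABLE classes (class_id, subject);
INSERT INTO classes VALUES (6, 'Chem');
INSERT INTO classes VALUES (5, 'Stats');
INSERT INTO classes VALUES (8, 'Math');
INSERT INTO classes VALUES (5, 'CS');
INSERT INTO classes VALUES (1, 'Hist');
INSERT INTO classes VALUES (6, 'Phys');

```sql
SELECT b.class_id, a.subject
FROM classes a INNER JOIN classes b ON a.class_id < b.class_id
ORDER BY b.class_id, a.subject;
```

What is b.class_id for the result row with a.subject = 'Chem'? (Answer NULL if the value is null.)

INNER JOIN keeps only pairs where the ON condition holds.
Matching on a.class_id < b.class_id.
- a[0] class_id=6 → 1 match(es) in b → 1 row(s).
- a[1] class_id=5 → 3 match(es) in b → 3 row(s).
- a[2] class_id=8 → no match; dropped.
- a[3] class_id=5 → 3 match(es) in b → 3 row(s).
- a[4] class_id=1 → 5 match(es) in b → 5 row(s).
- a[5] class_id=6 → 1 match(es) in b → 1 row(s).

8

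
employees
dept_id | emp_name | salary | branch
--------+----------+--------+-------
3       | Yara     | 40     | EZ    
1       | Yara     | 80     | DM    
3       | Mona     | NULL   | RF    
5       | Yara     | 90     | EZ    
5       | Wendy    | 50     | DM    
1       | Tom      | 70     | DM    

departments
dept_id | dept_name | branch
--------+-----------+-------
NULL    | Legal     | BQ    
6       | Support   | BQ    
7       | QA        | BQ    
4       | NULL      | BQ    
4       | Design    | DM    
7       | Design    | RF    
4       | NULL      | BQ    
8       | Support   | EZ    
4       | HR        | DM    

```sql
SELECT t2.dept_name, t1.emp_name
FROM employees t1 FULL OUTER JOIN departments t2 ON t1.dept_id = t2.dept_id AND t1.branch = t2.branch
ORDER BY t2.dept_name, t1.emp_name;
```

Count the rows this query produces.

15

FULL OUTER JOIN keeps every row from both sides; unmatched rows get NULL for the other side's columns.
Matching on t1.dept_id = t2.dept_id AND t1.branch = t2.branch. A NULL in a compared column never satisfies the condition.
- t1[0] dept_id=3, branch=EZ → no match; kept with NULLs on the t2 side.
- t1[1] dept_id=1, branch=DM → no match; kept with NULLs on the t2 side.
- t1[2] dept_id=3, branch=RF → no match; kept with NULLs on the t2 side.
- t1[3] dept_id=5, branch=EZ → no match; kept with NULLs on the t2 side.
- t1[4] dept_id=5, branch=DM → no match; kept with NULLs on the t2 side.
- t1[5] dept_id=1, branch=DM → no match; kept with NULLs on the t2 side.
- 9 row(s) from t2 found no t1 partner → padded with NULL.
Total: 0 matched + 15 padded = 15 rows.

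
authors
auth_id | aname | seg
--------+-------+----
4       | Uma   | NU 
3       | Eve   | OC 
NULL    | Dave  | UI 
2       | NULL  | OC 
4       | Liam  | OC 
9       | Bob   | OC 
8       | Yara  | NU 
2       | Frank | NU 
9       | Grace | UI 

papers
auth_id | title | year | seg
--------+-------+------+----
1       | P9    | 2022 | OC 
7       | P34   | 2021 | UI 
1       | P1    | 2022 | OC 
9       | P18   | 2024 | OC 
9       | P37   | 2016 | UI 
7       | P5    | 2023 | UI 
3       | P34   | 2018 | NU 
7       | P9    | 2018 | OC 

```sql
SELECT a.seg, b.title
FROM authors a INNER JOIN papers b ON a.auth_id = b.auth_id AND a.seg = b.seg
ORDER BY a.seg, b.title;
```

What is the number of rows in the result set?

2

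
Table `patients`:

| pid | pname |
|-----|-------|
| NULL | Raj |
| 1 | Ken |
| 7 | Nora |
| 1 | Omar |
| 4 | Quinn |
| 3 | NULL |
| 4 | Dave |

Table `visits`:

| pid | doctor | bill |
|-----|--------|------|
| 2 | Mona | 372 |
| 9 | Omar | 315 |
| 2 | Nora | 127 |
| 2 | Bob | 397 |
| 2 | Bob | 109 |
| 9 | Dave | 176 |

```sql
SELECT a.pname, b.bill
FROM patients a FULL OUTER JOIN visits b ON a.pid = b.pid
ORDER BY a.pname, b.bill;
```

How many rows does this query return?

FULL OUTER JOIN keeps every row from both sides; unmatched rows get NULL for the other side's columns.
Matching on a.pid = b.pid. A NULL in a compared column never satisfies the condition.
- pid=NULL: no b row matches, row kept with b columns NULL.
- pid=1: no b row matches, row kept with b columns NULL.
- pid=7: no b row matches, row kept with b columns NULL.
- pid=1: no b row matches, row kept with b columns NULL.
- pid=4: no b row matches, row kept with b columns NULL.
- pid=3: no b row matches, row kept with b columns NULL.
- pid=4: no b row matches, row kept with b columns NULL.
- 6 b row(s) had no a match → kept, a columns NULL.
Total: 0 matched + 13 padded = 13 rows.

13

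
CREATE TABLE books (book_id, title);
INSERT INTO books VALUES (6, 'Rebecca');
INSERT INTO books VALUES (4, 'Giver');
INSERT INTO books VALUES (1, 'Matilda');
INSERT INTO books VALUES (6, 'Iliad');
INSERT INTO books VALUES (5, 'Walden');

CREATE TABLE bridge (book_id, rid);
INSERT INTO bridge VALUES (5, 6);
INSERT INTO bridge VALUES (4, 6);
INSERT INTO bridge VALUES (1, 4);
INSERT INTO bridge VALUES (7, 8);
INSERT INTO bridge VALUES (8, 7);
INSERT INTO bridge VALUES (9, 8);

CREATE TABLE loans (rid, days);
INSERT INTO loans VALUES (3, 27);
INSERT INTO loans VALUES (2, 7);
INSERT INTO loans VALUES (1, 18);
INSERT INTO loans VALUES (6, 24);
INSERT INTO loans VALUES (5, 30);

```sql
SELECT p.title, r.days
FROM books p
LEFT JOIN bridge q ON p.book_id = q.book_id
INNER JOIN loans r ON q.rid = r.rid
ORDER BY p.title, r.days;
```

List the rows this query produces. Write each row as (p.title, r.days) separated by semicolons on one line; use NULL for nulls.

Evaluate left to right. First `books p LEFT JOIN bridge q` on book_id: 5 row(s).
Then INNER JOIN `loans r` on rid: keep only rows whose q.rid appears in r.

(Giver, 24); (Walden, 24)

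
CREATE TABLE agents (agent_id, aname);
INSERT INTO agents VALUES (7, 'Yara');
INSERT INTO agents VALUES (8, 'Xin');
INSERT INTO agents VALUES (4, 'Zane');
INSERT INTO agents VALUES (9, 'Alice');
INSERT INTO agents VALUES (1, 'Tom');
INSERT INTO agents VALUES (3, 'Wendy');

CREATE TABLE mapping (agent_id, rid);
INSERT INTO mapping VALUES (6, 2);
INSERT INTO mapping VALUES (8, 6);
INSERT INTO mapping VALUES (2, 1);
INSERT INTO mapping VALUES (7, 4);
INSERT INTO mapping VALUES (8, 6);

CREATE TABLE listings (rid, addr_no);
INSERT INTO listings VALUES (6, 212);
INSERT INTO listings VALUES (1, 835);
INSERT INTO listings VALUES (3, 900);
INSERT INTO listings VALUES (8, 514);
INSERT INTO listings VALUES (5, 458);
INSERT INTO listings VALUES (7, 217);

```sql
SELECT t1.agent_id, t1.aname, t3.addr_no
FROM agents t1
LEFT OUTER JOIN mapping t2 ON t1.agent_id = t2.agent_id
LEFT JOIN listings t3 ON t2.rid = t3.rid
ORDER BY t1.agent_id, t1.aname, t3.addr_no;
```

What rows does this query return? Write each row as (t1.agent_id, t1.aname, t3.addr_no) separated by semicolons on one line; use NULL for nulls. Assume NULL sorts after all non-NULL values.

Evaluate left to right. First `agents t1 LEFT JOIN mapping t2` on agent_id: 7 row(s).
Then LEFT JOIN `listings t3` on rid: each of those 7 rows is kept; rows whose t2.rid has no match in t3 get NULL for t3's columns.

(1, Tom, NULL); (3, Wendy, NULL); (4, Zane, NULL); (7, Yara, NULL); (8, Xin, 212); (8, Xin, 212); (9, Alice, NULL)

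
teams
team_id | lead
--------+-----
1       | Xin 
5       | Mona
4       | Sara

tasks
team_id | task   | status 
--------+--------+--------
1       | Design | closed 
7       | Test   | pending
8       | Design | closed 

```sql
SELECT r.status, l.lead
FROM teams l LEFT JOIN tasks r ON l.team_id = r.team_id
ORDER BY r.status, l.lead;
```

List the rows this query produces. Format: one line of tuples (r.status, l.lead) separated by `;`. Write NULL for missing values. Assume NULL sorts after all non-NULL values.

LEFT JOIN keeps every row from `teams`; unmatched rows get NULL for `tasks`'s columns.
Matching on l.team_id = r.team_id.
- l (team_id=1) pairs with 1 row(s) of r.
- l (team_id=5) has no partner → padded with NULL.
- l (team_id=4) has no partner → padded with NULL.
After projecting and ordering:
r.status | l.lead
closed | Xin
NULL | Mona
NULL | Sara

(closed, Xin); (NULL, Mona); (NULL, Sara)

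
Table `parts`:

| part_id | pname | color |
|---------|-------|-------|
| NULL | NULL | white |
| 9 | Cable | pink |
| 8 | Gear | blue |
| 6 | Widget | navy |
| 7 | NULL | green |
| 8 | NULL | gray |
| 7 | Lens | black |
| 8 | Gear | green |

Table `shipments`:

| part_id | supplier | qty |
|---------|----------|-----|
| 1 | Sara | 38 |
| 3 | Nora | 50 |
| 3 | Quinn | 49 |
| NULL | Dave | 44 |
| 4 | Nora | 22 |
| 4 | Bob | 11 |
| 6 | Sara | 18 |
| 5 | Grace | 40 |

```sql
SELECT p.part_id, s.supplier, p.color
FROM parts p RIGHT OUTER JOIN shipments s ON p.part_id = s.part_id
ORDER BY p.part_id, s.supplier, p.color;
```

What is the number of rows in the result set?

RIGHT JOIN keeps every row from `shipments`; unmatched rows get NULL for `parts`'s columns.
Matching on p.part_id = s.part_id. A NULL in a compared column never satisfies the condition.
- p (part_id=NULL) has no partner in s.
- p (part_id=9) has no partner in s.
- p (part_id=8) has no partner in s.
- p (part_id=6) pairs with 1 row(s) of s.
- p (part_id=7) has no partner in s.
- p (part_id=8) has no partner in s.
- p (part_id=7) has no partner in s.
- p (part_id=8) has no partner in s.
- plus 7 unmatched s row(s), each kept with NULL p columns.
Total: 1 matched + 7 padded = 8 rows.

8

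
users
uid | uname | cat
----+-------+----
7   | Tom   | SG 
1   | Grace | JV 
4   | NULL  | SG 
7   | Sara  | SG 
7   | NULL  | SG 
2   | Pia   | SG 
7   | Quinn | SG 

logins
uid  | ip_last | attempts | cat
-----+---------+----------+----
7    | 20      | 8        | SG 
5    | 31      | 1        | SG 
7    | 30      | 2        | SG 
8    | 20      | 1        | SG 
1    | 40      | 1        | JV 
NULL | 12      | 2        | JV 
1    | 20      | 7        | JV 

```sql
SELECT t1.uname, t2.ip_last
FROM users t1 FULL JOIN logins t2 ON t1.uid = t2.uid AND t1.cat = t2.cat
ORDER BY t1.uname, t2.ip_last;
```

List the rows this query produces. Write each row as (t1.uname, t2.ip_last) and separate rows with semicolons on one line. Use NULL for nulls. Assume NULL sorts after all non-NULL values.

(Grace, 20); (Grace, 40); (Pia, NULL); (Quinn, 20); (Quinn, 30); (Sara, 20); (Sara, 30); (Tom, 20); (Tom, 30); (NULL, 12); (NULL, 20); (NULL, 20); (NULL, 30); (NULL, 31); (NULL, NULL)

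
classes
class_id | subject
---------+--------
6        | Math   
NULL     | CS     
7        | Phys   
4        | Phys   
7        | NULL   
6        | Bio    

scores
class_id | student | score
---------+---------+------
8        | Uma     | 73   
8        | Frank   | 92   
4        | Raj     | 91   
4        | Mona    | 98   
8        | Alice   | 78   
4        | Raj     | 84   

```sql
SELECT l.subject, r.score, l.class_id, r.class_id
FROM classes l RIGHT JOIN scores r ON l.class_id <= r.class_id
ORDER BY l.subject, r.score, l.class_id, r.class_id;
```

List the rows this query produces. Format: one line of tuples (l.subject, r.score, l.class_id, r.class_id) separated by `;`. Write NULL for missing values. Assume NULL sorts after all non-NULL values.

(Bio, 73, 6, 8); (Bio, 78, 6, 8); (Bio, 92, 6, 8); (Math, 73, 6, 8); (Math, 78, 6, 8); (Math, 92, 6, 8); (Phys, 73, 4, 8); (Phys, 73, 7, 8); (Phys, 78, 4, 8); (Phys, 78, 7, 8); (Phys, 84, 4, 4); (Phys, 91, 4, 4); (Phys, 92, 4, 8); (Phys, 92, 7, 8); (Phys, 98, 4, 4); (NULL, 73, 7, 8); (NULL, 78, 7, 8); (NULL, 92, 7, 8)

RIGHT JOIN keeps every row from `scores`; unmatched rows get NULL for `classes`'s columns.
Matching on l.class_id <= r.class_id. A NULL in a compared column never satisfies the condition.
Matched pairs: 18; unmatched r rows kept: 0.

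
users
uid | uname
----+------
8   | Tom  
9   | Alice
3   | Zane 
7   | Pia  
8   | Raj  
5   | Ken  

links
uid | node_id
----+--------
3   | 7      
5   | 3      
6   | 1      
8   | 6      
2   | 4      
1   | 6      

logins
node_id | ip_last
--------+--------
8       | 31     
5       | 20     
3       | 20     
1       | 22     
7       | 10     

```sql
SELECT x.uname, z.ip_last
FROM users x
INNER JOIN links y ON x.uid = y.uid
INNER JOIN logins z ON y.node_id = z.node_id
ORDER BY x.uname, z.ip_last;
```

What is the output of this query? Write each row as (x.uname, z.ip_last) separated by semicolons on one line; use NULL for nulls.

Joins associate left-to-right: users INNER JOIN links on uid gives 4 intermediate row(s).
Then INNER JOIN `logins z` on node_id: keep only rows whose y.node_id appears in z.

(Ken, 20); (Zane, 10)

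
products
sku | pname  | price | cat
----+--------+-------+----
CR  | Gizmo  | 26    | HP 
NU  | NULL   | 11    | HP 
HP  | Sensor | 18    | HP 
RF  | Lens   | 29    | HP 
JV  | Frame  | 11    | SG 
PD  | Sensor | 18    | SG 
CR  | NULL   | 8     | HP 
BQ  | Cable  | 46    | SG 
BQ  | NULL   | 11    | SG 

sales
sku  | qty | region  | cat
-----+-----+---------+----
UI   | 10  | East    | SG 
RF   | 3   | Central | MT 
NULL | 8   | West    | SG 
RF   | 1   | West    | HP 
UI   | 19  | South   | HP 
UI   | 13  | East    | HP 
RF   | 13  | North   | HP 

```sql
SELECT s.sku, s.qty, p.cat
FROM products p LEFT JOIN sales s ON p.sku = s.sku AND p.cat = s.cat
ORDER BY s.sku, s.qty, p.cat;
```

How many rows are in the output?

LEFT JOIN keeps every row from `products`; unmatched rows get NULL for `sales`'s columns.
Matching on p.sku = s.sku AND p.cat = s.cat. A NULL in a compared column never satisfies the condition.
Matched pairs: 2; unmatched p rows kept: 8.
Total: 2 matched + 8 padded = 10 rows.

10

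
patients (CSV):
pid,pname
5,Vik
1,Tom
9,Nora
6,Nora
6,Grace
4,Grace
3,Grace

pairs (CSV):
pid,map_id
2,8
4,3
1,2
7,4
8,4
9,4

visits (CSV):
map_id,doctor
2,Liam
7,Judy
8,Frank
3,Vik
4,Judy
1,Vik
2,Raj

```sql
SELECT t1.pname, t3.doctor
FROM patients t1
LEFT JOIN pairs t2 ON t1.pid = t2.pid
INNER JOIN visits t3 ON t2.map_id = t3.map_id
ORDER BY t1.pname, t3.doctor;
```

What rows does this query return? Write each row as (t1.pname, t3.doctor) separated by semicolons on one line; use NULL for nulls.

Evaluate left to right. First `patients t1 LEFT JOIN pairs t2` on pid: 7 row(s).
Then INNER JOIN `visits t3` on map_id: keep only rows whose t2.map_id appears in t3.

(Grace, Vik); (Nora, Judy); (Tom, Liam); (Tom, Raj)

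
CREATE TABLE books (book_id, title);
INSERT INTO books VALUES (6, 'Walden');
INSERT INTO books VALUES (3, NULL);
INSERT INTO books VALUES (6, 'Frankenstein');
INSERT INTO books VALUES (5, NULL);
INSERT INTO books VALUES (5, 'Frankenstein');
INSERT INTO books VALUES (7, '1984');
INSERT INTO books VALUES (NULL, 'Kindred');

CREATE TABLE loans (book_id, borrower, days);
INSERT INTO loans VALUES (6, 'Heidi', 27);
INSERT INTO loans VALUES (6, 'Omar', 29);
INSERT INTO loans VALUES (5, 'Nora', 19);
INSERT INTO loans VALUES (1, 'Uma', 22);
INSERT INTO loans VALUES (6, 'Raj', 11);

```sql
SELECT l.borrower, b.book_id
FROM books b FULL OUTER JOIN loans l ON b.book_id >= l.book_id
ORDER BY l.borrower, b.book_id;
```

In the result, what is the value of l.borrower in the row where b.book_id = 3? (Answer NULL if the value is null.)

FULL OUTER JOIN keeps every row from both sides; unmatched rows get NULL for the other side's columns.
Matching on b.book_id >= l.book_id. A NULL in a compared column never satisfies the condition.
- b row (book_id=6): matches 5 l row(s) → 5 output row(s).
- b row (book_id=3): matches 1 l row(s) → 1 output row(s).
- b row (book_id=6): matches 5 l row(s) → 5 output row(s).
- b row (book_id=5): matches 2 l row(s) → 2 output row(s).
- b row (book_id=5): matches 2 l row(s) → 2 output row(s).
- b row (book_id=7): matches 5 l row(s) → 5 output row(s).
- b row (book_id=NULL): no match → kept, l columns NULL.

Uma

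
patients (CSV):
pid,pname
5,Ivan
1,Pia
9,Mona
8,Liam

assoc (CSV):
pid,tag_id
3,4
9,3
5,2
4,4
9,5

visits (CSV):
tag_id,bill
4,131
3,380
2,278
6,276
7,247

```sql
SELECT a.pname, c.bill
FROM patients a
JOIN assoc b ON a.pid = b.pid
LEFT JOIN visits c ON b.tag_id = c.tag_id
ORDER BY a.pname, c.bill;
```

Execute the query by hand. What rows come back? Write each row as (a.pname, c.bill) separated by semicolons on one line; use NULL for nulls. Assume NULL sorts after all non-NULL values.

(Ivan, 278); (Mona, 380); (Mona, NULL)

Step 1 — a INNER JOIN b on pid → 3 row(s).
Then LEFT JOIN `visits c` on tag_id: each of those 3 rows is kept; rows whose b.tag_id has no match in c get NULL for c's columns.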